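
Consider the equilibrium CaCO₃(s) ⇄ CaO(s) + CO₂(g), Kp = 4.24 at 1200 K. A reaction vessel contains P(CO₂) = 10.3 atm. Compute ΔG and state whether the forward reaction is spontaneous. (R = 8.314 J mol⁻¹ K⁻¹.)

(CaCO₃, CaO are pure solids — omitted from Qp.)
Qp = P(CO₂) = 10.3
ΔG = RT ln(Qp/Kp) = (8.314 J mol⁻¹ K⁻¹)(1200 K) × ln(10.3/4.24)
   = (9.977 kJ/mol)(0.8876) = 8.86 kJ/mol
ΔG > 0, so the forward reaction is non-spontaneous (proceeds in reverse).

ΔG = 8.86 kJ/mol; the forward reaction is non-spontaneous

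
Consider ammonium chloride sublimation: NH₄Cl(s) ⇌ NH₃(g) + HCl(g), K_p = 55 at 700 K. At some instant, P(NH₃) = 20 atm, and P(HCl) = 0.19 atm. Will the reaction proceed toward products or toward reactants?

forward (toward products)

(NH₄Cl is a pure solid — omitted from Q_p.)
Q_p = P(NH₃)·P(HCl) = (20)·(0.19) = 3.8
Q_p = 3.8 < K_p = 55, so the forward reaction proceeds.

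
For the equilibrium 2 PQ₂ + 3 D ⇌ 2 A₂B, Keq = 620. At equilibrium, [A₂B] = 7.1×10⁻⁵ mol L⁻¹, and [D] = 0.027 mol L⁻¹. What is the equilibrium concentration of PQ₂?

[PQ₂] = 6.4×10⁻⁴ mol L⁻¹

At equilibrium, Keq = [A₂B]² / ([PQ₂]²·[D]³) = 620.
(7.1×10⁻⁵)² / (([PQ₂])²·(0.027)³) = 620
[PQ₂]² = 4.13×10⁻⁷ ⇒ [PQ₂] = 6.4×10⁻⁴ mol L⁻¹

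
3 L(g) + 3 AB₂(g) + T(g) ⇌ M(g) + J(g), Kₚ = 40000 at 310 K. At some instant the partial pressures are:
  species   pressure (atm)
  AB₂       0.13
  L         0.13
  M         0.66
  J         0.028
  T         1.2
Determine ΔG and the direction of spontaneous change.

Qₚ = P(M)·P(J) / (P(L)³·P(AB₂)³·P(T)) = (0.66)·(0.028) / ((0.13)³·(0.13)³·(1.2)) = 3190
ΔG = RT ln(Qₚ/Kₚ) = (8.314 J mol⁻¹ K⁻¹)(310 K) × ln(3190/40000)
   = (2.577 kJ/mol)(-2.529) = -6.52 kJ/mol
ΔG < 0, so the forward reaction is spontaneous (proceeds forward).

ΔG = -6.52 kJ/mol; the forward reaction is spontaneous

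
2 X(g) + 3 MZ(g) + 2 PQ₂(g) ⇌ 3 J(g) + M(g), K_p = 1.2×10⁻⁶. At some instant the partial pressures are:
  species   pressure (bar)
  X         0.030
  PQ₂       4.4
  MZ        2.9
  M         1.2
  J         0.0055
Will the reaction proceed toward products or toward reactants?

Q_p = P(J)³·P(M) / (P(X)²·P(MZ)³·P(PQ₂)²) = (0.0055)³·(1.2) / ((0.030)²·(2.9)³·(4.4)²) = 4.7×10⁻⁷
Q_p = 4.7×10⁻⁷ < K_p = 1.2×10⁻⁶, so the forward reaction proceeds.

to the right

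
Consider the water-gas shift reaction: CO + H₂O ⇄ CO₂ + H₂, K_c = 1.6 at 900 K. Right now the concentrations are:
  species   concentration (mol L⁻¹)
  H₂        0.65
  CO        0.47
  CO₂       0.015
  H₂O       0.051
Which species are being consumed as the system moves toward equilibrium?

Q_c = [CO₂]·[H₂] / ([CO]·[H₂O]) = (0.015)·(0.65) / ((0.47)·(0.051)) = 0.41
Q_c = 0.41 < K_c = 1.6: net forward reaction.

CO, H₂O (reactants)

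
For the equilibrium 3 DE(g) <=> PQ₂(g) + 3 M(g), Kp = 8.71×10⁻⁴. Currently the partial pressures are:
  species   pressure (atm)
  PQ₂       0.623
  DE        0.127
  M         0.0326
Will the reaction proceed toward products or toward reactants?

Qp = P(PQ₂)·P(M)³ / P(DE)³ = (0.623)·(0.0326)³ / (0.127)³ = 0.0105
Qp = 0.0105 > Kp = 8.71×10⁻⁴, so the reverse reaction proceeds.

toward reactants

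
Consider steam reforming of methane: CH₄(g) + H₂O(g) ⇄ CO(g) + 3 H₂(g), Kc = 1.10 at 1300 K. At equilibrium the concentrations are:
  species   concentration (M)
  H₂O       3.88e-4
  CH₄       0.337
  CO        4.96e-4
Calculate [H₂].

[H₂] = 0.662 M

At equilibrium, Kc = [CO]·[H₂]³ / ([CH₄]·[H₂O]) = 1.10.
(4.96e-4)·([H₂])³ / ((0.337)·(3.88e-4)) = 1.10
[H₂]³ = 0.290 ⇒ [H₂] = 0.662 M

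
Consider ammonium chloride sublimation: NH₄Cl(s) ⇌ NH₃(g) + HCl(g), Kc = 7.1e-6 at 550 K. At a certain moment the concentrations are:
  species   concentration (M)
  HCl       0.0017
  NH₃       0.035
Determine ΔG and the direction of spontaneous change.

ΔG = 9.72 kJ/mol; the forward reaction is non-spontaneous

(NH₄Cl is a pure solid — omitted from Qc.)
Qc = [NH₃]·[HCl] = (0.035)·(0.0017) = 5.95e-5
ΔG = RT ln(Qc/Kc) = (8.314 J mol⁻¹ K⁻¹)(550 K) × ln(5.95e-5/7.1e-6)
   = (4.573 kJ/mol)(2.126) = 9.72 kJ/mol
ΔG > 0, so the forward reaction is non-spontaneous (proceeds in reverse).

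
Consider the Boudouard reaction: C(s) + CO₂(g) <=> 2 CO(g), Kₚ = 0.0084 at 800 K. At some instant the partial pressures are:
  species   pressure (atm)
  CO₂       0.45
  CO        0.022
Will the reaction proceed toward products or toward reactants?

(C is a pure solid — omitted from Qₚ.)
Qₚ = P(CO)² / P(CO₂) = (0.022)² / (0.45) = 0.0011
Qₚ = 0.0011 < Kₚ = 0.0084, so the forward reaction proceeds.

toward products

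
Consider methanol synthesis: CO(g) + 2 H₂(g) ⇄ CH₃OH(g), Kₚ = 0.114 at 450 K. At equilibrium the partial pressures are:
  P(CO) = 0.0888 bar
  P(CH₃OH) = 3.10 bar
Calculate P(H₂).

At equilibrium, Kₚ = P(CH₃OH) / (P(CO)·P(H₂)²) = 0.114.
(3.10) / ((0.0888)·(P(H₂))²) = 0.114
P(H₂)² = 306 ⇒ P(H₂) = 17.5 bar

P(H₂) = 17.5 bar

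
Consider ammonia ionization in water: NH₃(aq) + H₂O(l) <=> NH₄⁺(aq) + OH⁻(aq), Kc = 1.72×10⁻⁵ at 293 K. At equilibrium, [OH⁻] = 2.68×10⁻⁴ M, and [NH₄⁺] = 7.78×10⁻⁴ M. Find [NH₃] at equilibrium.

(H₂O is a pure liquid — omitted from Kc.)
At equilibrium, Kc = [NH₄⁺]·[OH⁻] / [NH₃] = 1.72×10⁻⁵.
(7.78×10⁻⁴)·(2.68×10⁻⁴) / ([NH₃]) = 1.72×10⁻⁵
[NH₃] = 0.0121 M

[NH₃] = 0.0121 M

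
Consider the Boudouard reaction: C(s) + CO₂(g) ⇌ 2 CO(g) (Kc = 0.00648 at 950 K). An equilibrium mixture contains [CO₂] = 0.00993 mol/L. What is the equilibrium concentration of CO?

[CO] = 0.00802 mol/L

(C is a pure solid — omitted from Kc.)
At equilibrium, Kc = [CO]² / [CO₂] = 0.00648.
([CO])² / (0.00993) = 0.00648
[CO]² = 6.43×10⁻⁵ ⇒ [CO] = 0.00802 mol/L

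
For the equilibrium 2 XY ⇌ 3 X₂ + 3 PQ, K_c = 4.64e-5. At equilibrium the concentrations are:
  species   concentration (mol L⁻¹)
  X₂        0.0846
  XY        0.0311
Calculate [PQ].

[PQ] = 0.0420 mol L⁻¹

At equilibrium, K_c = [X₂]³·[PQ]³ / [XY]² = 4.64e-5.
(0.0846)³·([PQ])³ / (0.0311)² = 4.64e-5
[PQ]³ = 7.41e-5 ⇒ [PQ] = 0.0420 mol L⁻¹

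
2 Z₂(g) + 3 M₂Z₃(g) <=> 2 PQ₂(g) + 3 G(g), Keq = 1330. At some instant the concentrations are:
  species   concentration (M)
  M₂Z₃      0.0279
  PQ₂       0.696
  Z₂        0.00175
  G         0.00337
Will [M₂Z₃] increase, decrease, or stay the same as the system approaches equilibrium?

decrease

Q = [PQ₂]²·[G]³ / ([Z₂]²·[M₂Z₃]³) = (0.696)²·(0.00337)³ / ((0.00175)²·(0.0279)³) = 279
Q = 279 < Keq = 1330: net forward reaction.
M₂Z₃ is a reactant, so it decreases.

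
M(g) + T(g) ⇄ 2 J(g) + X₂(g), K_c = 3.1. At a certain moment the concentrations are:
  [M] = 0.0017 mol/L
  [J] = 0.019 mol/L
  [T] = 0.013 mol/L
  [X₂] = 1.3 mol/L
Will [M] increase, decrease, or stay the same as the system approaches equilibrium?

Q_c = [J]²·[X₂] / ([M]·[T]) = (0.019)²·(1.3) / ((0.0017)·(0.013)) = 21
Q_c = 21 > K_c = 3.1: net reverse reaction.
M is a reactant, so it increases.

increase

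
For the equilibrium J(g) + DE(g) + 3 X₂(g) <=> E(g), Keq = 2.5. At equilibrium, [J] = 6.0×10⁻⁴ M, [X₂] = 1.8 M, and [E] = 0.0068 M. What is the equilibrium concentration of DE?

At equilibrium, Keq = [E] / ([J]·[DE]·[X₂]³) = 2.5.
(0.0068) / ((6.0×10⁻⁴)·([DE])·(1.8)³) = 2.5
[DE] = 0.777 = 0.78 M

[DE] = 0.78 M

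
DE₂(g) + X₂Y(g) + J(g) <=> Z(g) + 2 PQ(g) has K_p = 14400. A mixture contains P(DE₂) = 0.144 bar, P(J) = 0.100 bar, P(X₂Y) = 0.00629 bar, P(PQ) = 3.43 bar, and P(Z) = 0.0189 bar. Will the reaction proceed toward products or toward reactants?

toward products

Q_p = P(Z)·P(PQ)² / (P(DE₂)·P(X₂Y)·P(J)) = (0.0189)·(3.43)² / ((0.144)·(0.00629)·(0.100)) = 2450
Q_p = 2450 < K_p = 14400, so the forward reaction proceeds.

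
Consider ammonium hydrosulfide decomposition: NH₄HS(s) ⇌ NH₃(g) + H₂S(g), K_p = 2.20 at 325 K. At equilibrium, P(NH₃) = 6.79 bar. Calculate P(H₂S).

(NH₄HS is a pure solid — omitted from K_p.)
At equilibrium, K_p = P(NH₃)·P(H₂S) = 2.20.
(6.79)·(P(H₂S)) = 2.20
P(H₂S) = 0.324 bar

P(H₂S) = 0.324 bar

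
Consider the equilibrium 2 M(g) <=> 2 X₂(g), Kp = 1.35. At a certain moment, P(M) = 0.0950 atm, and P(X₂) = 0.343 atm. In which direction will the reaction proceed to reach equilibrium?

Qp = P(X₂)² / P(M)² = (0.343)² / (0.0950)² = 13.0
Qp = 13.0 > Kp = 1.35, so the reverse reaction proceeds.

reverse (toward reactants)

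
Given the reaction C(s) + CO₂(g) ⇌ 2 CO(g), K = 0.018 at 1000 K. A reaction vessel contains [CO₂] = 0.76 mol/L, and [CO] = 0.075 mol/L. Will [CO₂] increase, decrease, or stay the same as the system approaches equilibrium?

(C is a pure solid — omitted from Q.)
Q = [CO]² / [CO₂] = (0.075)² / (0.76) = 0.0074
Q = 0.0074 < K = 0.018: net forward reaction.
CO₂ is a reactant, so it decreases.

decrease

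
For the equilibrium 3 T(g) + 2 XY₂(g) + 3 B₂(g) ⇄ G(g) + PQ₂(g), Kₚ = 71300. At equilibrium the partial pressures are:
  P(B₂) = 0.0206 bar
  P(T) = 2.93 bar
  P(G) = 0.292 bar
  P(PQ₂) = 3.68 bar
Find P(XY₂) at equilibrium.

At equilibrium, Kₚ = P(G)·P(PQ₂) / (P(T)³·P(XY₂)²·P(B₂)³) = 71300.
(0.292)·(3.68) / ((2.93)³·(P(XY₂))²·(0.0206)³) = 71300
P(XY₂)² = 0.0685 ⇒ P(XY₂) = 0.262 bar

P(XY₂) = 0.262 bar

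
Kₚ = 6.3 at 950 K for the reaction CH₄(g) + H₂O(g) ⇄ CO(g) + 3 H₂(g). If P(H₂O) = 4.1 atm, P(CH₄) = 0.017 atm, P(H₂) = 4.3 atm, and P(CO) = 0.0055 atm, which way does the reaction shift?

Qₚ = P(CO)·P(H₂)³ / (P(CH₄)·P(H₂O)) = (0.0055)·(4.3)³ / ((0.017)·(4.1)) = 6.3
Qₚ = 6.3 = Kₚ, so the system is already at equilibrium.

neither direction; the system is at equilibrium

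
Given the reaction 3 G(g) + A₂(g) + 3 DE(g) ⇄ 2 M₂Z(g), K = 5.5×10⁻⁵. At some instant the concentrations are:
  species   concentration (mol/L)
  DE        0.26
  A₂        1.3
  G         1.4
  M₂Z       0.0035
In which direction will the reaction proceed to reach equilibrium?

in the reverse direction

Q = [M₂Z]² / ([G]³·[A₂]·[DE]³) = (0.0035)² / ((1.4)³·(1.3)·(0.26)³) = 2.0×10⁻⁴
Q = 2.0×10⁻⁴ > K = 5.5×10⁻⁵, so the reverse reaction proceeds.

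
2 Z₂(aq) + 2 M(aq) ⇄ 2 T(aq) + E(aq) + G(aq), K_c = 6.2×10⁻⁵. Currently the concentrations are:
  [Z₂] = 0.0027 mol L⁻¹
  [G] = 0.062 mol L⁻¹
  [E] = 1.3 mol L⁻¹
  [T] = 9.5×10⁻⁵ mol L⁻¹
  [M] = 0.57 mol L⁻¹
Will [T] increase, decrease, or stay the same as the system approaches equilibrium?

decrease

Q_c = [T]²·[E]·[G] / ([Z₂]²·[M]²) = (9.5×10⁻⁵)²·(1.3)·(0.062) / ((0.0027)²·(0.57)²) = 3.1×10⁻⁴
Q_c = 3.1×10⁻⁴ > K_c = 6.2×10⁻⁵: net reverse reaction.
T is a product, so it decreases.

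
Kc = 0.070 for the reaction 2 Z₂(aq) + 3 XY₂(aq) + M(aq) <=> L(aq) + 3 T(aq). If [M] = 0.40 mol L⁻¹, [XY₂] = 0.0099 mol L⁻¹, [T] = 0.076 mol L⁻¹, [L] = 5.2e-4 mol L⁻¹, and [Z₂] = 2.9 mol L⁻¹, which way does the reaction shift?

at equilibrium

Qc = [L]·[T]³ / ([Z₂]²·[XY₂]³·[M]) = (5.2e-4)·(0.076)³ / ((2.9)²·(0.0099)³·(0.40)) = 0.070
Qc = 0.070 = Kc, so the system is already at equilibrium.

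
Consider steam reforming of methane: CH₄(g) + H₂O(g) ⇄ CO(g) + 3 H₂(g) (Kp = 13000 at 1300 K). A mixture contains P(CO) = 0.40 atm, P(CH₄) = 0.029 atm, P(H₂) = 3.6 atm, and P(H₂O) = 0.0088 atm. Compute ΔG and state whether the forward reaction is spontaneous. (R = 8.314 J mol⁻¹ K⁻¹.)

ΔG = 18.7 kJ/mol; the forward reaction is non-spontaneous

Qp = P(CO)·P(H₂)³ / (P(CH₄)·P(H₂O)) = (0.40)·(3.6)³ / ((0.029)·(0.0088)) = 73100
ΔG = RT ln(Qp/Kp) = (8.314 J mol⁻¹ K⁻¹)(1300 K) × ln(73100/13000)
   = (10.81 kJ/mol)(1.727) = 18.7 kJ/mol
ΔG > 0, so the forward reaction is non-spontaneous (proceeds in reverse).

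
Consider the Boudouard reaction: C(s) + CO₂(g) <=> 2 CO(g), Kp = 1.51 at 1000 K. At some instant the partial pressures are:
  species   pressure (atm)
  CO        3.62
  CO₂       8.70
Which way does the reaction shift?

(C is a pure solid — omitted from Qp.)
Qp = P(CO)² / P(CO₂) = (3.62)² / (8.70) = 1.51
Qp = 1.51 = Kp, so the system is already at equilibrium.

at equilibrium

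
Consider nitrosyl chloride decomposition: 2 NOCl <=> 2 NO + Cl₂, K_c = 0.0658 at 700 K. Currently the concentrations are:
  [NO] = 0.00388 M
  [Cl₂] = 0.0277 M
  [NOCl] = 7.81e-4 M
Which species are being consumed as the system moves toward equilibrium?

NO, Cl₂ (products)

Q_c = [NO]²·[Cl₂] / [NOCl]² = (0.00388)²·(0.0277) / (7.81e-4)² = 0.684
Q_c = 0.684 > K_c = 0.0658: net reverse reaction.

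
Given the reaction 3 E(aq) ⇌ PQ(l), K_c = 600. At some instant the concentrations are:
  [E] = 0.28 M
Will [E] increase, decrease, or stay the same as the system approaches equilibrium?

(PQ is a pure liquid — omitted from Q_c.)
Q_c = 1 / [E]³ = 1 / (0.28)³ = 46
Q_c = 46 < K_c = 600: net forward reaction.
E is a reactant, so it decreases.

decrease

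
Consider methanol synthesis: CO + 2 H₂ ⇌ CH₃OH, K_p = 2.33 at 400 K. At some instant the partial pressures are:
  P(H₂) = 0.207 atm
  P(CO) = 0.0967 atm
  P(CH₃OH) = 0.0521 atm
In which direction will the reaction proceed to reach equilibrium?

Q_p = P(CH₃OH) / (P(CO)·P(H₂)²) = (0.0521) / ((0.0967)·(0.207)²) = 12.6
Q_p = 12.6 > K_p = 2.33, so the reverse reaction proceeds.

toward reactants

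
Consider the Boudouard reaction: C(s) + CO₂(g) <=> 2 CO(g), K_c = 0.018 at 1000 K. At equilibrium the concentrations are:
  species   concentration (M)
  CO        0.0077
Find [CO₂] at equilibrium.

[CO₂] = 0.0033 M

(C is a pure solid — omitted from K_c.)
At equilibrium, K_c = [CO]² / [CO₂] = 0.018.
(0.0077)² / ([CO₂]) = 0.018
[CO₂] = 0.00329 = 0.0033 M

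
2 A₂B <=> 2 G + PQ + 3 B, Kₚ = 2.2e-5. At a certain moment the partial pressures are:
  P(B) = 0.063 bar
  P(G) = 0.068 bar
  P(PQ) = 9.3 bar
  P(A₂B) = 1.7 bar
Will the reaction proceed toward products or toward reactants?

Qₚ = P(G)²·P(PQ)·P(B)³ / P(A₂B)² = (0.068)²·(9.3)·(0.063)³ / (1.7)² = 3.7e-6
Qₚ = 3.7e-6 < Kₚ = 2.2e-5, so the forward reaction proceeds.

toward products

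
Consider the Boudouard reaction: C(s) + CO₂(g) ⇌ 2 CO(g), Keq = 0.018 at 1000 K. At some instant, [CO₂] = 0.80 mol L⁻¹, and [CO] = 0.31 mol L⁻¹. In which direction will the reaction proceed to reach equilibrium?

to the left

(C is a pure solid — omitted from Q.)
Q = [CO]² / [CO₂] = (0.31)² / (0.80) = 0.12
Q = 0.12 > Keq = 0.018, so the reverse reaction proceeds.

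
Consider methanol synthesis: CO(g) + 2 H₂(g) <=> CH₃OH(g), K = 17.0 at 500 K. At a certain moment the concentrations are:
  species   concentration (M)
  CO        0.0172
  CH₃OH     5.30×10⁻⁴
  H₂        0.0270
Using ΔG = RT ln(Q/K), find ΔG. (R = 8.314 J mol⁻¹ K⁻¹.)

Q = [CH₃OH] / ([CO]·[H₂]²) = (5.30×10⁻⁴) / ((0.0172)·(0.0270)²) = 42.3
ΔG = RT ln(Q/K) = (8.314 J mol⁻¹ K⁻¹)(500 K) × ln(42.3/17.0)
   = (4.157 kJ/mol)(0.9116) = 3.79 kJ/mol
ΔG > 0, so the forward reaction is non-spontaneous (proceeds in reverse).

ΔG = 3.79 kJ/mol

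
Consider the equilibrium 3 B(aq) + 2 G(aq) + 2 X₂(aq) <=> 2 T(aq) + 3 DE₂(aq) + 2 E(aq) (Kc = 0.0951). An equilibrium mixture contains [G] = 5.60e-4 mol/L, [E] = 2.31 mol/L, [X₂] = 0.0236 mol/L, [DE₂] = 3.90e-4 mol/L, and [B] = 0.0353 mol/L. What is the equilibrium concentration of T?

At equilibrium, Kc = [T]²·[DE₂]³·[E]² / ([B]³·[G]²·[X₂]²) = 0.0951.
([T])²·(3.90e-4)³·(2.31)² / ((0.0353)³·(5.60e-4)²·(0.0236)²) = 0.0951
[T]² = 2.31e-6 ⇒ [T] = 0.00152 mol/L

[T] = 0.00152 mol/L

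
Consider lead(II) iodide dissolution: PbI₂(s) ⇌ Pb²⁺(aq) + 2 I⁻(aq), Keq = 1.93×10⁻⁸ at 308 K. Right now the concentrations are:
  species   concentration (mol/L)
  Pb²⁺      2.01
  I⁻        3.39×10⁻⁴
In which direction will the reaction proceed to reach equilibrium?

(PbI₂ is a pure solid — omitted from Q.)
Q = [Pb²⁺]·[I⁻]² = (2.01)·(3.39×10⁻⁴)² = 2.31×10⁻⁷
Q = 2.31×10⁻⁷ > Keq = 1.93×10⁻⁸, so the reverse reaction proceeds.

toward reactants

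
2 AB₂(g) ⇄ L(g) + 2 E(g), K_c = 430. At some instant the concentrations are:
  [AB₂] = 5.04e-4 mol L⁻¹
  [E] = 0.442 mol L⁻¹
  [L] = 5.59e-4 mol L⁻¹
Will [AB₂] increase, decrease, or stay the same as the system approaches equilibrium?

stay the same

Q_c = [L]·[E]² / [AB₂]² = (5.59e-4)·(0.442)² / (5.04e-4)² = 430
Q_c = 430 = K_c; the system is at equilibrium.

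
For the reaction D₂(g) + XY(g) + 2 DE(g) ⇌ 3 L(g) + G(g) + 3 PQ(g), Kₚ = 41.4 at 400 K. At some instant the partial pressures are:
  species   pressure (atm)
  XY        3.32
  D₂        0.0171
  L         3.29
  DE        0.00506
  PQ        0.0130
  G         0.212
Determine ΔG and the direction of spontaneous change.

ΔG = -4.29 kJ/mol; the forward reaction is spontaneous

Qₚ = P(L)³·P(G)·P(PQ)³ / (P(D₂)·P(XY)·P(DE)²) = (3.29)³·(0.212)·(0.0130)³ / ((0.0171)·(3.32)·(0.00506)²) = 11.4
ΔG = RT ln(Qₚ/Kₚ) = (8.314 J mol⁻¹ K⁻¹)(400 K) × ln(11.4/41.4)
   = (3.326 kJ/mol)(-1.290) = -4.29 kJ/mol
ΔG < 0, so the forward reaction is spontaneous (proceeds forward).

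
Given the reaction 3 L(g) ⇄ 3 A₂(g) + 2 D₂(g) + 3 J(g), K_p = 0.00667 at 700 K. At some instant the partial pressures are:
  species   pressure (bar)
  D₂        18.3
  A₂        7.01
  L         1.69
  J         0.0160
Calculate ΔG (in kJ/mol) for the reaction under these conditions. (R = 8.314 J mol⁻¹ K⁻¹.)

ΔG = 15.6 kJ/mol

Q_p = P(A₂)³·P(D₂)²·P(J)³ / P(L)³ = (7.01)³·(18.3)²·(0.0160)³ / (1.69)³ = 0.0979
ΔG = RT ln(Q_p/K_p) = (8.314 J mol⁻¹ K⁻¹)(700 K) × ln(0.0979/0.00667)
   = (5.820 kJ/mol)(2.686) = 15.6 kJ/mol
ΔG > 0, so the forward reaction is non-spontaneous (proceeds in reverse).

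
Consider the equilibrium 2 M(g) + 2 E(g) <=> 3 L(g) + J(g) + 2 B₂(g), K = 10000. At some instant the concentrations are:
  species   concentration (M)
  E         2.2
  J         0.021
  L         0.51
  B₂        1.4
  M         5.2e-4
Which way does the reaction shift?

forward (toward products)

Q = [L]³·[J]·[B₂]² / ([M]²·[E]²) = (0.51)³·(0.021)·(1.4)² / ((5.2e-4)²·(2.2)²) = 4200
Q = 4200 < K = 10000, so the forward reaction proceeds.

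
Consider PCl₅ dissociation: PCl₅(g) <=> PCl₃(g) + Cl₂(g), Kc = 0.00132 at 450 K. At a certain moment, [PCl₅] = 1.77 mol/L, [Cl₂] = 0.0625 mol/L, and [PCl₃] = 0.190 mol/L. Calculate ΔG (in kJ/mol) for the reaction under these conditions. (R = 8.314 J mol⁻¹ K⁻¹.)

ΔG = 6.08 kJ/mol

Qc = [PCl₃]·[Cl₂] / [PCl₅] = (0.190)·(0.0625) / (1.77) = 0.00671
ΔG = RT ln(Qc/Kc) = (8.314 J mol⁻¹ K⁻¹)(450 K) × ln(0.00671/0.00132)
   = (3.741 kJ/mol)(1.626) = 6.08 kJ/mol
ΔG > 0, so the forward reaction is non-spontaneous (proceeds in reverse).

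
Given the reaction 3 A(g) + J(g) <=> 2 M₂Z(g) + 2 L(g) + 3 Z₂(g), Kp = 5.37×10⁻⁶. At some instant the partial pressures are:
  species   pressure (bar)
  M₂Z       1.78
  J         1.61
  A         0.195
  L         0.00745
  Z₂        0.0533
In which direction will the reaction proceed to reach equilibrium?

Qp = P(M₂Z)²·P(L)²·P(Z₂)³ / (P(A)³·P(J)) = (1.78)²·(0.00745)²·(0.0533)³ / ((0.195)³·(1.61)) = 2.23×10⁻⁶
Qp = 2.23×10⁻⁶ < Kp = 5.37×10⁻⁶, so the forward reaction proceeds.

to the right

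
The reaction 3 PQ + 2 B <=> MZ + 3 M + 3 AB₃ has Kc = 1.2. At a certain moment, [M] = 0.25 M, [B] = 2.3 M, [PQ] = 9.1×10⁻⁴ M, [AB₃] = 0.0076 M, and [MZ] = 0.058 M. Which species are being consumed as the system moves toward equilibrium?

Qc = [MZ]·[M]³·[AB₃]³ / ([PQ]³·[B]²) = (0.058)·(0.25)³·(0.0076)³ / ((9.1×10⁻⁴)³·(2.3)²) = 0.10
Qc = 0.10 < Kc = 1.2: net forward reaction.

PQ, B (reactants)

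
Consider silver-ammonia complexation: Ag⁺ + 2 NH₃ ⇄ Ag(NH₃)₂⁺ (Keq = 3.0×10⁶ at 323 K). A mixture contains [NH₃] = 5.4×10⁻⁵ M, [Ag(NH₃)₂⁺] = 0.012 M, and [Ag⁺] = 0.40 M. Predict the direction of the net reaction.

to the left

Q = [Ag(NH₃)₂⁺] / ([Ag⁺]·[NH₃]²) = (0.012) / ((0.40)·(5.4×10⁻⁵)²) = 1.0×10⁷
Q = 1.0×10⁷ > Keq = 3.0×10⁶, so the reverse reaction proceeds.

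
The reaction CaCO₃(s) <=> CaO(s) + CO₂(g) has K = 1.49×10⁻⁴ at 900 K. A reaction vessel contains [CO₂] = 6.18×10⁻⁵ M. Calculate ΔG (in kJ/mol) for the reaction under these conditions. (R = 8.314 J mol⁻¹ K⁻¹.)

ΔG = -6.59 kJ/mol

(CaCO₃, CaO are pure solids — omitted from Q.)
Q = [CO₂] = 6.18×10⁻⁵
ΔG = RT ln(Q/K) = (8.314 J mol⁻¹ K⁻¹)(900 K) × ln(6.18×10⁻⁵/1.49×10⁻⁴)
   = (7.483 kJ/mol)(-0.8800) = -6.59 kJ/mol
ΔG < 0, so the forward reaction is spontaneous (proceeds forward).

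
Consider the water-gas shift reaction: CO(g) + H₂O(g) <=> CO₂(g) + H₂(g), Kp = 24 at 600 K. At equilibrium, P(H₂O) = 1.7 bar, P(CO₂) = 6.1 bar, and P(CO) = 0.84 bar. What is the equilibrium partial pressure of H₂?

At equilibrium, Kp = P(CO₂)·P(H₂) / (P(CO)·P(H₂O)) = 24.
(6.1)·(P(H₂)) / ((0.84)·(1.7)) = 24
P(H₂) = 5.62 = 5.6 bar

P(H₂) = 5.6 bar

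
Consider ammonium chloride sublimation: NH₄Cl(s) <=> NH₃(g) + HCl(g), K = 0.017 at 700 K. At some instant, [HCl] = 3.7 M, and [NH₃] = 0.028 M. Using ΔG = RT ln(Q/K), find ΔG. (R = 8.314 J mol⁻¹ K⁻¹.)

(NH₄Cl is a pure solid — omitted from Q.)
Q = [NH₃]·[HCl] = (0.028)·(3.7) = 0.104
ΔG = RT ln(Q/K) = (8.314 J mol⁻¹ K⁻¹)(700 K) × ln(0.104/0.017)
   = (5.820 kJ/mol)(1.811) = 10.5 kJ/mol
ΔG > 0, so the forward reaction is non-spontaneous (proceeds in reverse).

ΔG = 10.5 kJ/mol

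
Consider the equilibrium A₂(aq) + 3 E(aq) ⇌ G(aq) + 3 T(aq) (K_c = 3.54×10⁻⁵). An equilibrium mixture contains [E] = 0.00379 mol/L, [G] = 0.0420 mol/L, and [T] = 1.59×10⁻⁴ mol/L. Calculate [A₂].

At equilibrium, K_c = [G]·[T]³ / ([A₂]·[E]³) = 3.54×10⁻⁵.
(0.0420)·(1.59×10⁻⁴)³ / (([A₂])·(0.00379)³) = 3.54×10⁻⁵
[A₂] = 0.0876 mol/L

[A₂] = 0.0876 mol/L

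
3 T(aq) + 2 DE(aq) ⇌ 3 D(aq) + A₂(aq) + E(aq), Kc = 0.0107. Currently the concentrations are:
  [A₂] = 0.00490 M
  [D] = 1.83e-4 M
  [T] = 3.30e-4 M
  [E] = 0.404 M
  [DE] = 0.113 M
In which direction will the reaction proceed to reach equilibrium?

toward reactants

Qc = [D]³·[A₂]·[E] / ([T]³·[DE]²) = (1.83e-4)³·(0.00490)·(0.404) / ((3.30e-4)³·(0.113)²) = 0.0264
Qc = 0.0264 > Kc = 0.0107, so the reverse reaction proceeds.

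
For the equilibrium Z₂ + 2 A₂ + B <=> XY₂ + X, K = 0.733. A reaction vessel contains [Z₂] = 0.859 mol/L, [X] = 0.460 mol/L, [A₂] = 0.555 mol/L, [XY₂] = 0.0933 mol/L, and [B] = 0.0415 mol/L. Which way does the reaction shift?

toward reactants

Q = [XY₂]·[X] / ([Z₂]·[A₂]²·[B]) = (0.0933)·(0.460) / ((0.859)·(0.555)²·(0.0415)) = 3.91
Q = 3.91 > K = 0.733, so the reverse reaction proceeds.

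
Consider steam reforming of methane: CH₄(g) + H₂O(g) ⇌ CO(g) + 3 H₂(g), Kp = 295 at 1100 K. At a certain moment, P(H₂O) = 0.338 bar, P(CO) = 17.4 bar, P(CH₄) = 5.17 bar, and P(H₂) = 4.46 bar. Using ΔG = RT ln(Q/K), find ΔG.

Qp = P(CO)·P(H₂)³ / (P(CH₄)·P(H₂O)) = (17.4)·(4.46)³ / ((5.17)·(0.338)) = 883
ΔG = RT ln(Qp/Kp) = (8.314 J mol⁻¹ K⁻¹)(1100 K) × ln(883/295)
   = (9.145 kJ/mol)(1.096) = 10.0 kJ/mol
ΔG > 0, so the forward reaction is non-spontaneous (proceeds in reverse).

ΔG = 10.0 kJ/mol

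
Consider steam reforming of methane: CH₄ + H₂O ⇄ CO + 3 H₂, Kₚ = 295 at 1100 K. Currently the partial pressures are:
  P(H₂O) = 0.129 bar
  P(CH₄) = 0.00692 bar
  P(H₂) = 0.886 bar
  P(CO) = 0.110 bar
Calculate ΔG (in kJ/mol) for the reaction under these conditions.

Qₚ = P(CO)·P(H₂)³ / (P(CH₄)·P(H₂O)) = (0.110)·(0.886)³ / ((0.00692)·(0.129)) = 85.7
ΔG = RT ln(Qₚ/Kₚ) = (8.314 J mol⁻¹ K⁻¹)(1100 K) × ln(85.7/295)
   = (9.145 kJ/mol)(-1.236) = -11.3 kJ/mol
ΔG < 0, so the forward reaction is spontaneous (proceeds forward).

ΔG = -11.3 kJ/mol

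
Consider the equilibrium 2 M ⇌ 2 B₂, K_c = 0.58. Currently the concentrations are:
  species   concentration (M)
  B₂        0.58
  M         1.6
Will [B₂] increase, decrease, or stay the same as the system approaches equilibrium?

Q_c = [B₂]² / [M]² = (0.58)² / (1.6)² = 0.13
Q_c = 0.13 < K_c = 0.58: net forward reaction.
B₂ is a product, so it increases.

increase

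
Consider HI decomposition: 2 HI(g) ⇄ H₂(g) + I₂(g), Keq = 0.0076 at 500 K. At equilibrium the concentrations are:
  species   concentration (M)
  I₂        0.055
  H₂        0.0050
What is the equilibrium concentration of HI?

At equilibrium, Keq = [H₂]·[I₂] / [HI]² = 0.0076.
(0.0050)·(0.055) / ([HI])² = 0.0076
[HI]² = 0.0362 ⇒ [HI] = 0.19 M

[HI] = 0.19 M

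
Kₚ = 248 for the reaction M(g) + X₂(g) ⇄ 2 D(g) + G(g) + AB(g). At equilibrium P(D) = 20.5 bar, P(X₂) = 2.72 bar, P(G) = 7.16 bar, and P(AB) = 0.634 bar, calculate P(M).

At equilibrium, Kₚ = P(D)²·P(G)·P(AB) / (P(M)·P(X₂)) = 248.
(20.5)²·(7.16)·(0.634) / ((P(M))·(2.72)) = 248
P(M) = 2.83 bar

P(M) = 2.83 bar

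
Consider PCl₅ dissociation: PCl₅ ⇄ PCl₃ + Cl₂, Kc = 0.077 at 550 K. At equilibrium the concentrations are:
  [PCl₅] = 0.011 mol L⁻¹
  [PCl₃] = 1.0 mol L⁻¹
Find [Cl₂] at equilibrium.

At equilibrium, Kc = [PCl₃]·[Cl₂] / [PCl₅] = 0.077.
(1.0)·([Cl₂]) / (0.011) = 0.077
[Cl₂] = 8.47e-4 = 8.5e-4 mol L⁻¹

[Cl₂] = 8.5e-4 mol L⁻¹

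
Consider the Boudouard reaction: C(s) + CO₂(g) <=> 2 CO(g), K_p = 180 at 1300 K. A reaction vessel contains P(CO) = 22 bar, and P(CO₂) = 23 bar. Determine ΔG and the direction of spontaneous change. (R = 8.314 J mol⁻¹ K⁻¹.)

ΔG = -23.2 kJ/mol; the forward reaction is spontaneous

(C is a pure solid — omitted from Q_p.)
Q_p = P(CO)² / P(CO₂) = (22)² / (23) = 21.0
ΔG = RT ln(Q_p/K_p) = (8.314 J mol⁻¹ K⁻¹)(1300 K) × ln(21.0/180)
   = (10.81 kJ/mol)(-2.148) = -23.2 kJ/mol
ΔG < 0, so the forward reaction is spontaneous (proceeds forward).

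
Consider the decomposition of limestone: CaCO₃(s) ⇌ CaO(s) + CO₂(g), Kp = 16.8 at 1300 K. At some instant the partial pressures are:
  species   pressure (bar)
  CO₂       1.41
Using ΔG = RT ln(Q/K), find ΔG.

ΔG = -26.8 kJ/mol

(CaCO₃, CaO are pure solids — omitted from Qp.)
Qp = P(CO₂) = 1.41
ΔG = RT ln(Qp/Kp) = (8.314 J mol⁻¹ K⁻¹)(1300 K) × ln(1.41/16.8)
   = (10.81 kJ/mol)(-2.478) = -26.8 kJ/mol
ΔG < 0, so the forward reaction is spontaneous (proceeds forward).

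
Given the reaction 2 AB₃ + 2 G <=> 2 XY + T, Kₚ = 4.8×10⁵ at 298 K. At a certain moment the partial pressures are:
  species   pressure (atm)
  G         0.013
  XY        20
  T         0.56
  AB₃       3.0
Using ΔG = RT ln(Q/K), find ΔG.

ΔG = -2.93 kJ/mol

Qₚ = P(XY)²·P(T) / (P(AB₃)²·P(G)²) = (20)²·(0.56) / ((3.0)²·(0.013)²) = 1.47×10⁵
ΔG = RT ln(Qₚ/Kₚ) = (8.314 J mol⁻¹ K⁻¹)(298 K) × ln(1.47×10⁵/4.8×10⁵)
   = (2.478 kJ/mol)(-1.183) = -2.93 kJ/mol
ΔG < 0, so the forward reaction is spontaneous (proceeds forward).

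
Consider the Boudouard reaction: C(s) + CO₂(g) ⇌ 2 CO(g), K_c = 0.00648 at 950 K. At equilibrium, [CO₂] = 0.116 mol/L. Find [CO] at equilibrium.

(C is a pure solid — omitted from K_c.)
At equilibrium, K_c = [CO]² / [CO₂] = 0.00648.
([CO])² / (0.116) = 0.00648
[CO]² = 7.52×10⁻⁴ ⇒ [CO] = 0.0274 mol/L

[CO] = 0.0274 mol/L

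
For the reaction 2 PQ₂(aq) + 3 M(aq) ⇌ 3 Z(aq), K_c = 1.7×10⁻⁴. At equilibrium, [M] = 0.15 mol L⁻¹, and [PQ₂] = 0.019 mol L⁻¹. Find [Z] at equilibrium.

At equilibrium, K_c = [Z]³ / ([PQ₂]²·[M]³) = 1.7×10⁻⁴.
([Z])³ / ((0.019)²·(0.15)³) = 1.7×10⁻⁴
[Z]³ = 2.07×10⁻¹⁰ ⇒ [Z] = 5.9×10⁻⁴ mol L⁻¹

[Z] = 5.9×10⁻⁴ mol L⁻¹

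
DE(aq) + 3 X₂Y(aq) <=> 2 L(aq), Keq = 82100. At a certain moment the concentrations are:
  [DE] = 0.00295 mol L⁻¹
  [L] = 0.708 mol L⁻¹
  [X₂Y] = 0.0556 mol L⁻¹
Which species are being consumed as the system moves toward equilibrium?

Q = [L]² / ([DE]·[X₂Y]³) = (0.708)² / ((0.00295)·(0.0556)³) = 9.89×10⁵
Q = 9.89×10⁵ > Keq = 82100: net reverse reaction.

L (products)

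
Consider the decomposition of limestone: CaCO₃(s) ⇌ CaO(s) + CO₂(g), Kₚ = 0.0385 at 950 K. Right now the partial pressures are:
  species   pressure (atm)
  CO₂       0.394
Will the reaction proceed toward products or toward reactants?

(CaCO₃, CaO are pure solids — omitted from Qₚ.)
Qₚ = P(CO₂) = 0.394
Qₚ = 0.394 > Kₚ = 0.0385, so the reverse reaction proceeds.

to the left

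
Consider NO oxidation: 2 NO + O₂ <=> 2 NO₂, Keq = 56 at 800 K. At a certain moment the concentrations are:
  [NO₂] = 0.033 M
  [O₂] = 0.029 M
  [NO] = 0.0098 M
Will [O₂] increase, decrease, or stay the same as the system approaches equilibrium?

increase

Q = [NO₂]² / ([NO]²·[O₂]) = (0.033)² / ((0.0098)²·(0.029)) = 390
Q = 390 > Keq = 56: net reverse reaction.
O₂ is a reactant, so it increases.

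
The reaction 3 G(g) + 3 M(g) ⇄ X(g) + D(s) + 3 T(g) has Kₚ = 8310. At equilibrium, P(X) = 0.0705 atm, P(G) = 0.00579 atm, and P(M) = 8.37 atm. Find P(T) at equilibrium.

(D is a pure solid — omitted from Kₚ.)
At equilibrium, Kₚ = P(X)·P(T)³ / (P(G)³·P(M)³) = 8310.
(0.0705)·(P(T))³ / ((0.00579)³·(8.37)³) = 8310
P(T)³ = 13.4 ⇒ P(T) = 2.38 atm

P(T) = 2.38 atm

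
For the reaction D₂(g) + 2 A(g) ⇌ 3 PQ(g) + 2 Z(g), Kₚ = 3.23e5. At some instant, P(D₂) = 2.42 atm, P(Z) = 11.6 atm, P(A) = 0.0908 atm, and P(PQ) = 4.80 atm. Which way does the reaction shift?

Qₚ = P(PQ)³·P(Z)² / (P(D₂)·P(A)²) = (4.80)³·(11.6)² / ((2.42)·(0.0908)²) = 7.46e5
Qₚ = 7.46e5 > Kₚ = 3.23e5, so the reverse reaction proceeds.

to the left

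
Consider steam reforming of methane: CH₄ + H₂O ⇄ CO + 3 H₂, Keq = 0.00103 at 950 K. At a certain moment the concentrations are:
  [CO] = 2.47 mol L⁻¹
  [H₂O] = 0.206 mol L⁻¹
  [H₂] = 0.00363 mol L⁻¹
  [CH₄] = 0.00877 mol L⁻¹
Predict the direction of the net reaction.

Q = [CO]·[H₂]³ / ([CH₄]·[H₂O]) = (2.47)·(0.00363)³ / ((0.00877)·(0.206)) = 6.54×10⁻⁵
Q = 6.54×10⁻⁵ < Keq = 0.00103, so the forward reaction proceeds.

toward products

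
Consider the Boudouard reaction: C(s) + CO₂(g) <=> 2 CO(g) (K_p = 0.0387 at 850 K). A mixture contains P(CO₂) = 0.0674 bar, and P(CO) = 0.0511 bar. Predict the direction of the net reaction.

(C is a pure solid — omitted from Q_p.)
Q_p = P(CO)² / P(CO₂) = (0.0511)² / (0.0674) = 0.0387
Q_p = 0.0387 = K_p, so the system is already at equilibrium.

no net change (already at equilibrium)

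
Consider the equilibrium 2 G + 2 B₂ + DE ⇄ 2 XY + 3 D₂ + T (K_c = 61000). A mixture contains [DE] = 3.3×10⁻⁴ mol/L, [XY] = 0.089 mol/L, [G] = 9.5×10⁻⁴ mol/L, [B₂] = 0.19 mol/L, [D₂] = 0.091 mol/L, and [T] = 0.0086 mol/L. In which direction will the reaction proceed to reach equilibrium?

in the forward direction

Q_c = [XY]²·[D₂]³·[T] / ([G]²·[B₂]²·[DE]) = (0.089)²·(0.091)³·(0.0086) / ((9.5×10⁻⁴)²·(0.19)²·(3.3×10⁻⁴)) = 4800
Q_c = 4800 < K_c = 61000, so the forward reaction proceeds.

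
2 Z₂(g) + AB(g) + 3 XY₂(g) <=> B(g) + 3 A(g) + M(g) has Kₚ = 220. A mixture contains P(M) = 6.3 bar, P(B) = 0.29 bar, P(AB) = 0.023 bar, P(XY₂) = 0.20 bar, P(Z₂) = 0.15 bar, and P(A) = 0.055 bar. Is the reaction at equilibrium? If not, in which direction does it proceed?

to the right

Qₚ = P(B)·P(A)³·P(M) / (P(Z₂)²·P(AB)·P(XY₂)³) = (0.29)·(0.055)³·(6.3) / ((0.15)²·(0.023)·(0.20)³) = 73
Qₚ = 73 < Kₚ = 220, so the forward reaction proceeds.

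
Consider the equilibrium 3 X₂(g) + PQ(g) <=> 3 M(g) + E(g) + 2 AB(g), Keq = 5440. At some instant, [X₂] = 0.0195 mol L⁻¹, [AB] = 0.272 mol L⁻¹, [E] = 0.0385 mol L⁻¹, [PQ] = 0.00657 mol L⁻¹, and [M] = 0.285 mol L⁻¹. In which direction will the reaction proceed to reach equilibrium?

Q = [M]³·[E]·[AB]² / ([X₂]³·[PQ]) = (0.285)³·(0.0385)·(0.272)² / ((0.0195)³·(0.00657)) = 1350
Q = 1350 < Keq = 5440, so the forward reaction proceeds.

toward products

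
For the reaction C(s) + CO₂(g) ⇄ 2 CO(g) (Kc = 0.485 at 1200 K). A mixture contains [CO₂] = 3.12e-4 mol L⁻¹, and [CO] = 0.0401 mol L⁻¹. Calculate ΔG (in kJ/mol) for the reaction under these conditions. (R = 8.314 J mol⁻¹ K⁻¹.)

(C is a pure solid — omitted from Qc.)
Qc = [CO]² / [CO₂] = (0.0401)² / (3.12e-4) = 5.15
ΔG = RT ln(Qc/Kc) = (8.314 J mol⁻¹ K⁻¹)(1200 K) × ln(5.15/0.485)
   = (9.977 kJ/mol)(2.363) = 23.6 kJ/mol
ΔG > 0, so the forward reaction is non-spontaneous (proceeds in reverse).

ΔG = 23.6 kJ/mol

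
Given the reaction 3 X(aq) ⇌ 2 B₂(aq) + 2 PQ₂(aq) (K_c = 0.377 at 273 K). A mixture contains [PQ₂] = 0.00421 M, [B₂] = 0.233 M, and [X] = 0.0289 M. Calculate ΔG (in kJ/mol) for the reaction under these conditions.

ΔG = -5.10 kJ/mol

Q_c = [B₂]²·[PQ₂]² / [X]³ = (0.233)²·(0.00421)² / (0.0289)³ = 0.0399
ΔG = RT ln(Q_c/K_c) = (8.314 J mol⁻¹ K⁻¹)(273 K) × ln(0.0399/0.377)
   = (2.270 kJ/mol)(-2.246) = -5.10 kJ/mol
ΔG < 0, so the forward reaction is spontaneous (proceeds forward).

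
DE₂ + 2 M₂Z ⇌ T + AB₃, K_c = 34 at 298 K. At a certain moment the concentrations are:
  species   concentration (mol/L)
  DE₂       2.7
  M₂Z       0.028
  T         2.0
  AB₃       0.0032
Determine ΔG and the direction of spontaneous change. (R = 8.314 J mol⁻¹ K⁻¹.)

ΔG = -6.00 kJ/mol; the forward reaction is spontaneous

Q_c = [T]·[AB₃] / ([DE₂]·[M₂Z]²) = (2.0)·(0.0032) / ((2.7)·(0.028)²) = 3.02
ΔG = RT ln(Q_c/K_c) = (8.314 J mol⁻¹ K⁻¹)(298 K) × ln(3.02/34)
   = (2.478 kJ/mol)(-2.421) = -6.00 kJ/mol
ΔG < 0, so the forward reaction is spontaneous (proceeds forward).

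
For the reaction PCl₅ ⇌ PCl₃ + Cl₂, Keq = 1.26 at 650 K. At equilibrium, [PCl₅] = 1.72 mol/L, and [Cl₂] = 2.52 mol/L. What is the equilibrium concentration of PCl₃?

[PCl₃] = 0.860 mol/L

At equilibrium, Keq = [PCl₃]·[Cl₂] / [PCl₅] = 1.26.
([PCl₃])·(2.52) / (1.72) = 1.26
[PCl₃] = 0.860 mol/L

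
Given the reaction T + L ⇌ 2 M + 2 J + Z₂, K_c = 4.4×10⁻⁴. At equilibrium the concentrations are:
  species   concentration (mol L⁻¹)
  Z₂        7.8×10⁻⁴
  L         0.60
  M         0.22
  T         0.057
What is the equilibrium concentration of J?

[J] = 0.63 mol L⁻¹

At equilibrium, K_c = [M]²·[J]²·[Z₂] / ([T]·[L]) = 4.4×10⁻⁴.
(0.22)²·([J])²·(7.8×10⁻⁴) / ((0.057)·(0.60)) = 4.4×10⁻⁴
[J]² = 0.399 ⇒ [J] = 0.63 mol L⁻¹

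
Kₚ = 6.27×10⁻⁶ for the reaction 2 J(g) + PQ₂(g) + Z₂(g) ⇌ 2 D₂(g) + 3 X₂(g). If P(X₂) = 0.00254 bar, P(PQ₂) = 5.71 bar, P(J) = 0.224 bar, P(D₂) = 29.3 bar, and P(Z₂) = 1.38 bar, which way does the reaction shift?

toward reactants

Qₚ = P(D₂)²·P(X₂)³ / (P(J)²·P(PQ₂)·P(Z₂)) = (29.3)²·(0.00254)³ / ((0.224)²·(5.71)·(1.38)) = 3.56×10⁻⁵
Qₚ = 3.56×10⁻⁵ > Kₚ = 6.27×10⁻⁶, so the reverse reaction proceeds.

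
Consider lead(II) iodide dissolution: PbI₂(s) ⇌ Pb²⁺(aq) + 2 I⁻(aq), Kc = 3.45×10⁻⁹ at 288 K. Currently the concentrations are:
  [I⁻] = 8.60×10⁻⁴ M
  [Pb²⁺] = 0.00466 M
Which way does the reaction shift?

(PbI₂ is a pure solid — omitted from Qc.)
Qc = [Pb²⁺]·[I⁻]² = (0.00466)·(8.60×10⁻⁴)² = 3.45×10⁻⁹
Qc = 3.45×10⁻⁹ = Kc, so the system is already at equilibrium.

neither direction; the system is at equilibrium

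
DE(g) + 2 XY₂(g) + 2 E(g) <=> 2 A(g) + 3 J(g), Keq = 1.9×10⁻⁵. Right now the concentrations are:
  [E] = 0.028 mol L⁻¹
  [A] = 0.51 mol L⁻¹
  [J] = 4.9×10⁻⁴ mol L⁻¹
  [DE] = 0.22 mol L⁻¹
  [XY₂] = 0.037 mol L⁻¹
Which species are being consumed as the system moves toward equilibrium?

A, J (products)

Q = [A]²·[J]³ / ([DE]·[XY₂]²·[E]²) = (0.51)²·(4.9×10⁻⁴)³ / ((0.22)·(0.037)²·(0.028)²) = 1.3×10⁻⁴
Q = 1.3×10⁻⁴ > Keq = 1.9×10⁻⁵: net reverse reaction.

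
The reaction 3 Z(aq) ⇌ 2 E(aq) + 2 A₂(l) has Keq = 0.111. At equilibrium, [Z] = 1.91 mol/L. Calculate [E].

[E] = 0.879 mol/L

(A₂ is a pure liquid — omitted from Keq.)
At equilibrium, Keq = [E]² / [Z]³ = 0.111.
([E])² / (1.91)³ = 0.111
[E]² = 0.773 ⇒ [E] = 0.879 mol/L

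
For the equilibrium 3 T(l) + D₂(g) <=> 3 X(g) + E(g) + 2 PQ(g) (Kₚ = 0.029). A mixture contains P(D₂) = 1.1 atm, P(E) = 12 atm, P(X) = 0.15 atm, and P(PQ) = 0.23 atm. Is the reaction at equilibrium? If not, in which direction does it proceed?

forward (toward products)

(T is a pure liquid — omitted from Qₚ.)
Qₚ = P(X)³·P(E)·P(PQ)² / P(D₂) = (0.15)³·(12)·(0.23)² / (1.1) = 0.0019
Qₚ = 0.0019 < Kₚ = 0.029, so the forward reaction proceeds.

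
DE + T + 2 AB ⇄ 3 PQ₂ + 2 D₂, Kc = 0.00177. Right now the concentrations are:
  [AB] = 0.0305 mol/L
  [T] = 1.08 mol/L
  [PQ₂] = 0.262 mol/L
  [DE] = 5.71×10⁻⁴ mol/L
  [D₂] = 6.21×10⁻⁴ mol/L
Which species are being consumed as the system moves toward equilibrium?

PQ₂, D₂ (products)

Qc = [PQ₂]³·[D₂]² / ([DE]·[T]·[AB]²) = (0.262)³·(6.21×10⁻⁴)² / ((5.71×10⁻⁴)·(1.08)·(0.0305)²) = 0.0121
Qc = 0.0121 > Kc = 0.00177: net reverse reaction.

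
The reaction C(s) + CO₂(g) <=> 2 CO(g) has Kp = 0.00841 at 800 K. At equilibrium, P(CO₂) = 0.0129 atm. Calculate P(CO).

P(CO) = 0.0104 atm

(C is a pure solid — omitted from Kp.)
At equilibrium, Kp = P(CO)² / P(CO₂) = 0.00841.
(P(CO))² / (0.0129) = 0.00841
P(CO)² = 1.08×10⁻⁴ ⇒ P(CO) = 0.0104 atm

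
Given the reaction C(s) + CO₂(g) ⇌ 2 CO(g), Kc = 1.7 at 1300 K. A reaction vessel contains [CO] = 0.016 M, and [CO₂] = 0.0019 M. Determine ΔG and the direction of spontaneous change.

ΔG = -27.4 kJ/mol; the forward reaction is spontaneous

(C is a pure solid — omitted from Qc.)
Qc = [CO]² / [CO₂] = (0.016)² / (0.0019) = 0.135
ΔG = RT ln(Qc/Kc) = (8.314 J mol⁻¹ K⁻¹)(1300 K) × ln(0.135/1.7)
   = (10.81 kJ/mol)(-2.533) = -27.4 kJ/mol
ΔG < 0, so the forward reaction is spontaneous (proceeds forward).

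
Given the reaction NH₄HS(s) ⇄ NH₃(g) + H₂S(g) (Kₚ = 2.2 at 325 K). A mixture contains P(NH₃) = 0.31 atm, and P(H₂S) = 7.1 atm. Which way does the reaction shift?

(NH₄HS is a pure solid — omitted from Qₚ.)
Qₚ = P(NH₃)·P(H₂S) = (0.31)·(7.1) = 2.2
Qₚ = 2.2 = Kₚ, so the system is already at equilibrium.

neither direction; the system is at equilibrium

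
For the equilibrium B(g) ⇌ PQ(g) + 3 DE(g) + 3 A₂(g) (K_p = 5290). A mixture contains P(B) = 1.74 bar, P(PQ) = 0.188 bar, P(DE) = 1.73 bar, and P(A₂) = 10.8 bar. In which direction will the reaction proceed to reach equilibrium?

Q_p = P(PQ)·P(DE)³·P(A₂)³ / P(B) = (0.188)·(1.73)³·(10.8)³ / (1.74) = 705
Q_p = 705 < K_p = 5290, so the forward reaction proceeds.

forward (toward products)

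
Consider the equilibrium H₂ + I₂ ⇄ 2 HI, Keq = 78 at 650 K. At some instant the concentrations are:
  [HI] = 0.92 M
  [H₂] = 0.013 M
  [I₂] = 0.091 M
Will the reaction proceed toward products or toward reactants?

Q = [HI]² / ([H₂]·[I₂]) = (0.92)² / ((0.013)·(0.091)) = 720
Q = 720 > Keq = 78, so the reverse reaction proceeds.

reverse (toward reactants)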